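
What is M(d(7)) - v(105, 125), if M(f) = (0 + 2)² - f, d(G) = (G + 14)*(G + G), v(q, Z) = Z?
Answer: -415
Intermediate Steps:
d(G) = 2*G*(14 + G) (d(G) = (14 + G)*(2*G) = 2*G*(14 + G))
M(f) = 4 - f (M(f) = 2² - f = 4 - f)
M(d(7)) - v(105, 125) = (4 - 2*7*(14 + 7)) - 1*125 = (4 - 2*7*21) - 125 = (4 - 1*294) - 125 = (4 - 294) - 125 = -290 - 125 = -415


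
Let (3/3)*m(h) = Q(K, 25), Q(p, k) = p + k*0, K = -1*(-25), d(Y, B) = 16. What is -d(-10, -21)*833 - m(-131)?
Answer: -13353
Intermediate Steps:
K = 25
Q(p, k) = p (Q(p, k) = p + 0 = p)
m(h) = 25
-d(-10, -21)*833 - m(-131) = -16*833 - 1*25 = -1*13328 - 25 = -13328 - 25 = -13353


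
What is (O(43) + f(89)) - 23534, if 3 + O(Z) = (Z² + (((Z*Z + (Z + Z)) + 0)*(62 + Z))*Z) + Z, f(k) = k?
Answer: 8714969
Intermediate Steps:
O(Z) = -3 + Z + Z² + Z*(62 + Z)*(Z² + 2*Z) (O(Z) = -3 + ((Z² + (((Z*Z + (Z + Z)) + 0)*(62 + Z))*Z) + Z) = -3 + ((Z² + (((Z² + 2*Z) + 0)*(62 + Z))*Z) + Z) = -3 + ((Z² + ((Z² + 2*Z)*(62 + Z))*Z) + Z) = -3 + ((Z² + ((62 + Z)*(Z² + 2*Z))*Z) + Z) = -3 + ((Z² + Z*(62 + Z)*(Z² + 2*Z)) + Z) = -3 + (Z + Z² + Z*(62 + Z)*(Z² + 2*Z)) = -3 + Z + Z² + Z*(62 + Z)*(Z² + 2*Z))
(O(43) + f(89)) - 23534 = ((-3 + 43 + 43⁴ + 64*43³ + 125*43²) + 89) - 23534 = ((-3 + 43 + 3418801 + 64*79507 + 125*1849) + 89) - 23534 = ((-3 + 43 + 3418801 + 5088448 + 231125) + 89) - 23534 = (8738414 + 89) - 23534 = 8738503 - 23534 = 8714969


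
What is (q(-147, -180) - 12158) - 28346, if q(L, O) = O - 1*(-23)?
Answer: -40661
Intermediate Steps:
q(L, O) = 23 + O (q(L, O) = O + 23 = 23 + O)
(q(-147, -180) - 12158) - 28346 = ((23 - 180) - 12158) - 28346 = (-157 - 12158) - 28346 = -12315 - 28346 = -40661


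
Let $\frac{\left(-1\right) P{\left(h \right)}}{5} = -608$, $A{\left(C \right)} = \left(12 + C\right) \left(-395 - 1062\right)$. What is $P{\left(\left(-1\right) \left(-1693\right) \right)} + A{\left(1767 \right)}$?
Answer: $-2588963$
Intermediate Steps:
$A{\left(C \right)} = -17484 - 1457 C$ ($A{\left(C \right)} = \left(12 + C\right) \left(-1457\right) = -17484 - 1457 C$)
$P{\left(h \right)} = 3040$ ($P{\left(h \right)} = \left(-5\right) \left(-608\right) = 3040$)
$P{\left(\left(-1\right) \left(-1693\right) \right)} + A{\left(1767 \right)} = 3040 - 2592003 = -2588963$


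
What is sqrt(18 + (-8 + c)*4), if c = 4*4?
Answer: 5*sqrt(2) ≈ 7.0711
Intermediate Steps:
c = 16
sqrt(18 + (-8 + c)*4) = sqrt(18 + (-8 + 16)*4) = sqrt(18 + 8*4) = sqrt(18 + 32) = sqrt(50) = 5*sqrt(2)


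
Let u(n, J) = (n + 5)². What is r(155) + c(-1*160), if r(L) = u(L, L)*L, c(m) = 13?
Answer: 3968013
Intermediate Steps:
u(n, J) = (5 + n)²
r(L) = L*(5 + L)² (r(L) = (5 + L)²*L = L*(5 + L)²)
r(155) + c(-1*160) = 155*(5 + 155)² + 13 = 155*160² + 13 = 155*25600 + 13 = 3968000 + 13 = 3968013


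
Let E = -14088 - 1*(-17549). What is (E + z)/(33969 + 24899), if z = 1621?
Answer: 2541/29434 ≈ 0.086329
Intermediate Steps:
E = 3461 (E = -14088 + 17549 = 3461)
(E + z)/(33969 + 24899) = (3461 + 1621)/(33969 + 24899) = 5082/58868 = 5082*(1/58868) = 2541/29434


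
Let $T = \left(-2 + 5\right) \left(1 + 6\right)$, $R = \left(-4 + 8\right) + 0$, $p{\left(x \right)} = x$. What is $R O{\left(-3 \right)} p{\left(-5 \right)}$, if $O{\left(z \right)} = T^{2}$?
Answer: $-8820$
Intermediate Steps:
$R = 4$ ($R = 4 + 0 = 4$)
$T = 21$ ($T = 3 \cdot 7 = 21$)
$O{\left(z \right)} = 441$ ($O{\left(z \right)} = 21^{2} = 441$)
$R O{\left(-3 \right)} p{\left(-5 \right)} = 4 \cdot 441 \left(-5\right) = 1764 \left(-5\right) = -8820$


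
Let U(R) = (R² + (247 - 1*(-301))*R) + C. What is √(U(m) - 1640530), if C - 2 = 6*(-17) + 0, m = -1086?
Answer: I*√1056362 ≈ 1027.8*I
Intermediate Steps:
C = -100 (C = 2 + (6*(-17) + 0) = 2 + (-102 + 0) = 2 - 102 = -100)
U(R) = -100 + R² + 548*R (U(R) = (R² + (247 - 1*(-301))*R) - 100 = (R² + (247 + 301)*R) - 100 = (R² + 548*R) - 100 = -100 + R² + 548*R)
√(U(m) - 1640530) = √((-100 + (-1086)² + 548*(-1086)) - 1640530) = √((-100 + 1179396 - 595128) - 1640530) = √(584168 - 1640530) = √(-1056362) = I*√1056362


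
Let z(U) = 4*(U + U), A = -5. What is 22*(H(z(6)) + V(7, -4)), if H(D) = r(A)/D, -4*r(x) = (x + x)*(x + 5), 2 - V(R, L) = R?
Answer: -110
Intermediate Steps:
V(R, L) = 2 - R
z(U) = 8*U (z(U) = 4*(2*U) = 8*U)
r(x) = -x*(5 + x)/2 (r(x) = -(x + x)*(x + 5)/4 = -2*x*(5 + x)/4 = -x*(5 + x)/2)
H(D) = 0 (H(D) = (-½*(-5)*(5 - 5))/D = (-½*(-5)*0)/D = 0/D = 0)
22*(H(z(6)) + V(7, -4)) = 22*(0 + (2 - 1*7)) = 22*(0 + (2 - 7)) = 22*(0 - 5) = 22*(-5) = -110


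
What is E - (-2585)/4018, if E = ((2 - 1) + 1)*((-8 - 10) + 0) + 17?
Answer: -73757/4018 ≈ -18.357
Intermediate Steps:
E = -19 (E = (1 + 1)*(-18 + 0) + 17 = 2*(-18) + 17 = -36 + 17 = -19)
E - (-2585)/4018 = -19 - (-2585)/4018 = -19 - 1*(-2585/4018) = -19 + 2585/4018 = -73757/4018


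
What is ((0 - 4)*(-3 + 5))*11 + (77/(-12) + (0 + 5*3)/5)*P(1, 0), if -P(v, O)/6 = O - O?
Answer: -88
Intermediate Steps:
P(v, O) = 0 (P(v, O) = -6*(O - O) = -6*0 = 0)
((0 - 4)*(-3 + 5))*11 + (77/(-12) + (0 + 5*3)/5)*P(1, 0) = ((0 - 4)*(-3 + 5))*11 + (77/(-12) + (0 + 5*3)/5)*0 = -4*2*11 + (77*(-1/12) + (0 + 15)*(⅕))*0 = -8*11 + (-77/12 + 15*(⅕))*0 = -88 + (-77/12 + 3)*0 = -88 - 41/12*0 = -88 + 0 = -88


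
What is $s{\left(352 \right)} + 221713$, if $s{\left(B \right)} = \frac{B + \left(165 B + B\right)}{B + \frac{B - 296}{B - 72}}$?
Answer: $\frac{390730513}{1761} \approx 2.2188 \cdot 10^{5}$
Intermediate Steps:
$s{\left(B \right)} = \frac{167 B}{B + \frac{-296 + B}{-72 + B}}$ ($s{\left(B \right)} = \frac{B + 166 B}{B + \frac{-296 + B}{-72 + B}} = \frac{167 B}{B + \frac{-296 + B}{-72 + B}}$)
$s{\left(352 \right)} + 221713 = 167 \cdot 352 \frac{1}{-296 + 352^{2} - 24992} \left(-72 + 352\right) + 221713 = 167 \cdot 352 \frac{1}{-296 + 123904 - 24992} \cdot 280 + 221713 = 167 \cdot 352 \cdot \frac{1}{98616} \cdot 280 + 221713 = \frac{293920}{1761} + 221713 = \frac{390730513}{1761}$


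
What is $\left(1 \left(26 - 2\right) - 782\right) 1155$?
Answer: $-875490$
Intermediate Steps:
$\left(1 \left(26 - 2\right) - 782\right) 1155 = \left(1 \cdot 24 - 782\right) 1155 = \left(24 - 782\right) 1155 = \left(-758\right) 1155 = -875490$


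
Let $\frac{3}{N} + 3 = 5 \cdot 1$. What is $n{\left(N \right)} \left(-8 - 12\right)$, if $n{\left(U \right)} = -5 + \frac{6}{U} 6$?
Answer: $-380$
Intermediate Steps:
$N = \frac{3}{2}$ ($N = \frac{3}{-3 + 5 \cdot 1} = \frac{3}{-3 + 5} = \frac{3}{2} \approx 1.5$)
$n{\left(U \right)} = -5 + \frac{36}{U}$
$n{\left(N \right)} \left(-8 - 12\right) = \left(-5 + \frac{36}{\frac{3}{2}}\right) \left(-8 - 12\right) = \left(-5 + 36 \cdot \frac{2}{3}\right) \left(-20\right) = \left(-5 + 24\right) \left(-20\right) = 19 \left(-20\right) = -380$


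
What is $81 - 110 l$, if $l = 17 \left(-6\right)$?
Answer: $11301$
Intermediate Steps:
$l = -102$
$81 - 110 l = 81 - -11220 = 81 + 11220 = 11301$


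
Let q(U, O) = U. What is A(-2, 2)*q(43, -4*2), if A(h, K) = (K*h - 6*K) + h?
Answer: -774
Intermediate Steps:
A(h, K) = h - 6*K + K*h (A(h, K) = (-6*K + K*h) + h = h - 6*K + K*h)
A(-2, 2)*q(43, -4*2) = (-2 - 6*2 + 2*(-2))*43 = (-2 - 12 - 4)*43 = -18*43 = -774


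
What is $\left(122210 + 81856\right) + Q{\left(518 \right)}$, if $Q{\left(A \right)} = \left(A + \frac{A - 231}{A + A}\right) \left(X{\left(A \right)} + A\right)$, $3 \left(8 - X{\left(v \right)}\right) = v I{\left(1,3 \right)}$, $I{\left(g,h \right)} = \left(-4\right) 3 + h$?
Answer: $\frac{47437042}{37} \approx 1.2821 \cdot 10^{6}$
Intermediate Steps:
$I{\left(g,h \right)} = -12 + h$
$X{\left(v \right)} = 8 + 3 v$ ($X{\left(v \right)} = 8 - \frac{v \left(-12 + 3\right)}{3} = 8 - \frac{v \left(-9\right)}{3} = 8 - \frac{\left(-9\right) v}{3} = 8 + 3 v$)
$Q{\left(A \right)} = \left(8 + 4 A\right) \left(A + \frac{-231 + A}{2 A}\right)$ ($Q{\left(A \right)} = \left(A + \frac{A - 231}{A + A}\right) \left(\left(8 + 3 A\right) + A\right) = \left(A + \frac{-231 + A}{2 A}\right) \left(8 + 4 A\right) = \left(8 + 4 A\right) \left(A + \frac{-231 + A}{2 A}\right)$)
$\left(122210 + 81856\right) + Q{\left(518 \right)} = \left(122210 + 81856\right) + \left(-458 - \frac{924}{518} + 4 \cdot 518^{2} + 10 \cdot 518\right) = 204066 + \left(-458 - \frac{66}{37} + 4 \cdot 268324 + 5180\right) = 204066 + \left(-458 - \frac{66}{37} + 1073296 + 5180\right) = 204066 + \frac{39886600}{37} = \frac{47437042}{37}$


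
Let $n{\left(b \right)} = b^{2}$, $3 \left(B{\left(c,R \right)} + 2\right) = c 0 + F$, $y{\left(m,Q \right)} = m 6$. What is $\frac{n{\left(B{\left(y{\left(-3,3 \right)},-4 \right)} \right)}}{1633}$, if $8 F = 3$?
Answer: $\frac{225}{104512} \approx 0.0021529$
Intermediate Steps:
$F = \frac{3}{8}$ ($F = \frac{1}{8} \cdot 3 = \frac{3}{8} \approx 0.375$)
$y{\left(m,Q \right)} = 6 m$
$B{\left(c,R \right)} = - \frac{15}{8}$ ($B{\left(c,R \right)} = -2 + \frac{c 0 + \frac{3}{8}}{3} = -2 + \frac{0 + \frac{3}{8}}{3} = -2 + \frac{1}{3} \cdot \frac{3}{8} = -2 + \frac{1}{8} = - \frac{15}{8}$)
$\frac{n{\left(B{\left(y{\left(-3,3 \right)},-4 \right)} \right)}}{1633} = \frac{\left(- \frac{15}{8}\right)^{2}}{1633} = \frac{225}{64} \cdot \frac{1}{1633} = \frac{225}{104512}$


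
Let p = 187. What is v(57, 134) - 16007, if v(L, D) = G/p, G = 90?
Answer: -2993219/187 ≈ -16007.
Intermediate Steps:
v(L, D) = 90/187
v(57, 134) - 16007 = 90/187 - 16007 = -2993219/187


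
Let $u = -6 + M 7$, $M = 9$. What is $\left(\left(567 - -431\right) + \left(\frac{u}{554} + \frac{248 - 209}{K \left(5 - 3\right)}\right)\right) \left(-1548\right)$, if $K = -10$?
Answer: $- \frac{2135731869}{1385} \approx -1.542 \cdot 10^{6}$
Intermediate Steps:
$u = 57$ ($u = -6 + 9 \cdot 7 = -6 + 63 = 57$)
$\left(\left(567 - -431\right) + \left(\frac{u}{554} + \frac{248 - 209}{K \left(5 - 3\right)}\right)\right) \left(-1548\right) = \left(\left(567 - -431\right) + \left(\frac{57}{554} + \frac{248 - 209}{\left(-10\right) \left(5 - 3\right)}\right)\right) \left(-1548\right) = \left(\left(567 + 431\right) + \left(57 \cdot \frac{1}{554} + \frac{39}{\left(-10\right) 2}\right)\right) \left(-1548\right) = \left(998 + \left(\frac{57}{554} + \frac{39}{-20}\right)\right) \left(-1548\right) = \left(998 + \left(\frac{57}{554} + 39 \left(- \frac{1}{20}\right)\right)\right) \left(-1548\right) = \left(998 + \left(\frac{57}{554} - \frac{39}{20}\right)\right) \left(-1548\right) = \left(998 - \frac{10233}{5540}\right) \left(-1548\right) = \frac{5518687}{5540} \left(-1548\right) = - \frac{2135731869}{1385}$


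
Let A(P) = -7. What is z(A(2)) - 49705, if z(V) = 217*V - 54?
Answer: -51278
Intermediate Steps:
z(V) = -54 + 217*V
z(A(2)) - 49705 = (-54 + 217*(-7)) - 49705 = (-54 - 1519) - 49705 = -1573 - 49705 = -51278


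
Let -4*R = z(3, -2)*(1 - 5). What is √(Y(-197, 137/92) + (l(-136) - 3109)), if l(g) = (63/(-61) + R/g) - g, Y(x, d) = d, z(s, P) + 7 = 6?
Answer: I*√27055797191314/95404 ≈ 54.521*I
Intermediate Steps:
z(s, P) = -1 (z(s, P) = -7 + 6 = -1)
R = -1 (R = -(-1)*(1 - 5)/4 = -(-1)*(-4)/4 = -¼*4 = -1)
l(g) = -63/61 - g - 1/g (l(g) = (63/(-61) - 1/g) - g = (63*(-1/61) - 1/g) - g = (-63/61 - 1/g) - g = -63/61 - g - 1/g)
√(Y(-197, 137/92) + (l(-136) - 3109)) = √(137/92 + ((-63/61 - 1*(-136) - 1/(-136)) - 3109)) = √(137*(1/92) + ((-63/61 + 136 - 1*(-1/136)) - 3109)) = √(137/92 + ((-63/61 + 136 + 1/136) - 3109)) = √(137/92 + (1119749/8296 - 3109)) = √(137/92 - 24672515/8296) = √(-567183707/190808) = I*√27055797191314/95404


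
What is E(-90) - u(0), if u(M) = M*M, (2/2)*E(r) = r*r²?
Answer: -729000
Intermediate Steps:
E(r) = r³ (E(r) = r*r² = r³)
u(M) = M²
E(-90) - u(0) = (-90)³ - 1*0² = -729000 - 1*0 = -729000 + 0 = -729000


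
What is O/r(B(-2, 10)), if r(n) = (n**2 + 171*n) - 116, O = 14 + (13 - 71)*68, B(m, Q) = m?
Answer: 1965/227 ≈ 8.6564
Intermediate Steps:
O = -3930 (O = 14 - 58*68 = 14 - 3944 = -3930)
r(n) = -116 + n**2 + 171*n
O/r(B(-2, 10)) = -3930/(-116 + (-2)**2 + 171*(-2)) = -3930/(-116 + 4 - 342) = -3930/(-454) = -3930*(-1/454) = 1965/227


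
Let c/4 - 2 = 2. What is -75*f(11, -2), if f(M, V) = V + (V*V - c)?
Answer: 1050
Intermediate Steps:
c = 16 (c = 8 + 4*2 = 8 + 8 = 16)
f(M, V) = -16 + V + V² (f(M, V) = V + (V*V - 1*16) = V + (V² - 16) = V + (-16 + V²) = -16 + V + V²)
-75*f(11, -2) = -75*(-16 - 2 + (-2)²) = -75*(-16 - 2 + 4) = -75*(-14) = 1050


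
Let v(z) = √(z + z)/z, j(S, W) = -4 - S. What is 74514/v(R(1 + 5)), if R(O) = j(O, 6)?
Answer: 74514*I*√5 ≈ 1.6662e+5*I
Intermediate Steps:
R(O) = -4 - O
v(z) = √2/√z (v(z) = √(2*z)/z = (√2*√z)/z = √2/√z)
74514/v(R(1 + 5)) = 74514/((√2/√(-4 - (1 + 5)))) = 74514/((√2/√(-4 - 1*6))) = 74514/((√2/√(-4 - 6))) = 74514/((√2/√(-10))) = 74514/((√2*(-I*√10/10))) = 74514/((-I*√5/5)) = 74514*(I*√5) = 74514*I*√5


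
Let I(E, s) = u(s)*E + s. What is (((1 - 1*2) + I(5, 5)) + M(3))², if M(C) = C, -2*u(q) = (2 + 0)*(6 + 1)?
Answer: 784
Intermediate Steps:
u(q) = -7 (u(q) = -(2 + 0)*(6 + 1)/2 = -7)
I(E, s) = s - 7*E (I(E, s) = -7*E + s = s - 7*E)
(((1 - 1*2) + I(5, 5)) + M(3))² = (((1 - 1*2) + (5 - 7*5)) + 3)² = (((1 - 2) + (5 - 35)) + 3)² = ((-1 - 30) + 3)² = (-31 + 3)² = (-28)² = 784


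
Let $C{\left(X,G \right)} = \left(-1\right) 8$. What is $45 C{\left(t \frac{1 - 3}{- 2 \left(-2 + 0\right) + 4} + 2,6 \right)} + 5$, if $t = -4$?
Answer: $-355$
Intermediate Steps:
$C{\left(X,G \right)} = -8$
$45 C{\left(t \frac{1 - 3}{- 2 \left(-2 + 0\right) + 4} + 2,6 \right)} + 5 = 45 \left(-8\right) + 5 = -360 + 5 = -355$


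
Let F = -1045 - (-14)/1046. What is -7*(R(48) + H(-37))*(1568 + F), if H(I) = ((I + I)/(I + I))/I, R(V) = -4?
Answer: 285298048/19351 ≈ 14743.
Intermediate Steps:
F = -546528/523 (F = -1045 - (-14)/1046 = -1045 - 1*(-7/523) = -1045 + 7/523 = -546528/523 ≈ -1045.0)
H(I) = 1/I (H(I) = ((2*I)/((2*I)))/I = ((2*I)*(1/(2*I)))/I = 1/I)
-7*(R(48) + H(-37))*(1568 + F) = -7*(-4 + 1/(-37))*(1568 - 546528/523) = -7*(-4 - 1/37)*273536/523 = -(-1043)*273536/(37*523) = -7*(-40756864/19351) = 285298048/19351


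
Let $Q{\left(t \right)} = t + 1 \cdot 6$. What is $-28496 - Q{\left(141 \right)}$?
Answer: $-28643$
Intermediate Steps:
$Q{\left(t \right)} = 6 + t$ ($Q{\left(t \right)} = t + 6 = 6 + t$)
$-28496 - Q{\left(141 \right)} = -28496 - \left(6 + 141\right) = -28496 - 147 = -28643$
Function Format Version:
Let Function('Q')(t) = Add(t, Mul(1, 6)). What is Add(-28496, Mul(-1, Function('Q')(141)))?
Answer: -28643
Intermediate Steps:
Function('Q')(t) = Add(6, t) (Function('Q')(t) = Add(t, 6) = Add(6, t))
Add(-28496, Mul(-1, Function('Q')(141))) = Add(-28496, Mul(-1, Add(6, 141))) = Add(-28496, Mul(-1, 147)) = Add(-28496, -147) = -28643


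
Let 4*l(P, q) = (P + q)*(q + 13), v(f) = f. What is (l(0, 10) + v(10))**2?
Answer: 18225/4 ≈ 4556.3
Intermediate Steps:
l(P, q) = (13 + q)*(P + q)/4 (l(P, q) = ((P + q)*(q + 13))/4 = ((P + q)*(13 + q))/4 = ((13 + q)*(P + q))/4 = (13 + q)*(P + q)/4)
(l(0, 10) + v(10))**2 = (((1/4)*10**2 + (13/4)*0 + (13/4)*10 + (1/4)*0*10) + 10)**2 = (((1/4)*100 + 0 + 65/2 + 0) + 10)**2 = ((25 + 0 + 65/2 + 0) + 10)**2 = (115/2 + 10)**2 = (135/2)**2 = 18225/4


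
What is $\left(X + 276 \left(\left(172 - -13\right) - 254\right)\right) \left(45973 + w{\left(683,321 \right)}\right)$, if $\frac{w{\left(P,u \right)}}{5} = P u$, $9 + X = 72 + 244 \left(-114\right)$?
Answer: $-53450971836$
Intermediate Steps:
$X = -27753$ ($X = -9 + \left(72 + 244 \left(-114\right)\right) = -9 + \left(72 - 27816\right) = -9 - 27744 = -27753$)
$w{\left(P,u \right)} = 5 P u$
$\left(X + 276 \left(\left(172 - -13\right) - 254\right)\right) \left(45973 + w{\left(683,321 \right)}\right) = \left(-27753 + 276 \left(\left(172 - -13\right) - 254\right)\right) \left(45973 + 5 \cdot 683 \cdot 321\right) = \left(-27753 + 276 \left(\left(172 + 13\right) - 254\right)\right) \left(45973 + 1096215\right) = \left(-27753 + 276 \left(185 - 254\right)\right) 1142188 = \left(-27753 + 276 \left(-69\right)\right) 1142188 = \left(-27753 - 19044\right) 1142188 = \left(-46797\right) 1142188 = -53450971836$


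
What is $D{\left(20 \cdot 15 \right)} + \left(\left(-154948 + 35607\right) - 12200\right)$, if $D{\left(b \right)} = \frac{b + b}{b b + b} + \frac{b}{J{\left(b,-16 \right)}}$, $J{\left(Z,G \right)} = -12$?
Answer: $- \frac{39601364}{301} \approx -1.3157 \cdot 10^{5}$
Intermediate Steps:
$D{\left(b \right)} = - \frac{b}{12} + \frac{2 b}{b + b^{2}}$ ($D{\left(b \right)} = \frac{b + b}{b b + b} + \frac{b}{-12} = \frac{2 b}{b^{2} + b} + b \left(- \frac{1}{12}\right) = \frac{2 b}{b + b^{2}} - \frac{b}{12} = - \frac{b}{12} + \frac{2 b}{b + b^{2}}$)
$D{\left(20 \cdot 15 \right)} + \left(\left(-154948 + 35607\right) - 12200\right) = \frac{24 - 20 \cdot 15 - \left(20 \cdot 15\right)^{2}}{12 \left(1 + 20 \cdot 15\right)} + \left(\left(-154948 + 35607\right) - 12200\right) = \frac{24 - 300 - 300^{2}}{12 \left(1 + 300\right)} - 131541 = \frac{24 - 300 - 90000}{12 \cdot 301} - 131541 = \frac{1}{12} \cdot \frac{1}{301} \left(24 - 300 - 90000\right) - 131541 = \frac{1}{12} \cdot \frac{1}{301} \left(-90276\right) - 131541 = - \frac{7523}{301} - 131541 = - \frac{39601364}{301}$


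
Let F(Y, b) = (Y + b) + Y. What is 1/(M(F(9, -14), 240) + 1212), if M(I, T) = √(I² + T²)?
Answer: 303/352832 - √3601/352832 ≈ 0.00068869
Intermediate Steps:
F(Y, b) = b + 2*Y
1/(M(F(9, -14), 240) + 1212) = 1/(√((-14 + 2*9)² + 240²) + 1212) = 1/(√((-14 + 18)² + 57600) + 1212) = 1/(√(4² + 57600) + 1212) = 1/(√(16 + 57600) + 1212) = 1/(√57616 + 1212) = 1/(4*√3601 + 1212) = 1/(1212 + 4*√3601)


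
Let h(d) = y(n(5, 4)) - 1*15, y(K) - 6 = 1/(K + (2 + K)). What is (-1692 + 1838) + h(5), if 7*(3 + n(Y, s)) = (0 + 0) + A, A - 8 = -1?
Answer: 273/2 ≈ 136.50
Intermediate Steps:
A = 7 (A = 8 - 1 = 7)
n(Y, s) = -2 (n(Y, s) = -3 + ((0 + 0) + 7)/7 = -3 + (0 + 7)/7 = -3 + (⅐)*7 = -3 + 1 = -2)
y(K) = 6 + 1/(2 + 2*K) (y(K) = 6 + 1/(K + (2 + K)) = 6 + 1/(2 + 2*K))
h(d) = -19/2 (h(d) = (13 + 12*(-2))/(2*(1 - 2)) - 1*15 = (½)*(13 - 24)/(-1) - 15 = (½)*(-1)*(-11) - 15 = 11/2 - 15 = -19/2)
(-1692 + 1838) + h(5) = (-1692 + 1838) - 19/2 = 146 - 19/2 = 273/2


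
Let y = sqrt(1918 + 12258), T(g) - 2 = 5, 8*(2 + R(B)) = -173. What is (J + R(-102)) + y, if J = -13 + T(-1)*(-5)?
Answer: -573/8 + 4*sqrt(886) ≈ 47.438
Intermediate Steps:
R(B) = -189/8 (R(B) = -2 + (1/8)*(-173) = -2 - 173/8 = -189/8)
T(g) = 7 (T(g) = 2 + 5 = 7)
y = 4*sqrt(886) (y = sqrt(14176) = 4*sqrt(886) ≈ 119.06)
J = -48 (J = -13 + 7*(-5) = -13 - 35 = -48)
(J + R(-102)) + y = (-48 - 189/8) + 4*sqrt(886) = -573/8 + 4*sqrt(886)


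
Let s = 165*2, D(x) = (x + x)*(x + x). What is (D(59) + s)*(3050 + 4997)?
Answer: 114701938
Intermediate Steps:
D(x) = 4*x**2 (D(x) = (2*x)*(2*x) = 4*x**2)
s = 330
(D(59) + s)*(3050 + 4997) = (4*59**2 + 330)*(3050 + 4997) = (4*3481 + 330)*8047 = (13924 + 330)*8047 = 14254*8047 = 114701938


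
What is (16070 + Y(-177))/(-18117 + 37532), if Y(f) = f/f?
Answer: 1461/1765 ≈ 0.82776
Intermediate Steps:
Y(f) = 1
(16070 + Y(-177))/(-18117 + 37532) = (16070 + 1)/(-18117 + 37532) = 16071/19415 = 16071*(1/19415) = 1461/1765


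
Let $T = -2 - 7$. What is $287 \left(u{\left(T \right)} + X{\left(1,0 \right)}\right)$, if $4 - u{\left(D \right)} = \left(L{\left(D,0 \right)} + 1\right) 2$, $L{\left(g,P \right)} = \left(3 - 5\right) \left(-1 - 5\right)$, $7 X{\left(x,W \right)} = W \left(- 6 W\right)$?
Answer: $-6314$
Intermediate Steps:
$X{\left(x,W \right)} = - \frac{6 W^{2}}{7}$ ($X{\left(x,W \right)} = \frac{W \left(- 6 W\right)}{7} = \frac{\left(-6\right) W^{2}}{7} = - \frac{6 W^{2}}{7}$)
$L{\left(g,P \right)} = 12$ ($L{\left(g,P \right)} = \left(-2\right) \left(-6\right) = 12$)
$T = -9$ ($T = -2 - 7 = -9$)
$u{\left(D \right)} = -22$ ($u{\left(D \right)} = 4 - \left(12 + 1\right) 2 = 4 - 13 \cdot 2 = 4 - 26 = -22$)
$287 \left(u{\left(T \right)} + X{\left(1,0 \right)}\right) = 287 \left(-22 - \frac{6 \cdot 0^{2}}{7}\right) = 287 \left(-22 - 0\right) = 287 \left(-22 + 0\right) = 287 \left(-22\right) = -6314$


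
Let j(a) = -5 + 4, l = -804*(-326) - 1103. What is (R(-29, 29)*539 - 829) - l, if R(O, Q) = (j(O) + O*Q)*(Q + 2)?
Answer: -14330808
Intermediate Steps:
l = 261001 (l = 262104 - 1103 = 261001)
j(a) = -1
R(O, Q) = (-1 + O*Q)*(2 + Q) (R(O, Q) = (-1 + O*Q)*(Q + 2) = (-1 + O*Q)*(2 + Q))
(R(-29, 29)*539 - 829) - l = ((-2 - 1*29 - 29*29**2 + 2*(-29)*29)*539 - 829) - 1*261001 = ((-2 - 29 - 29*841 - 1682)*539 - 829) - 261001 = ((-2 - 29 - 24389 - 1682)*539 - 829) - 261001 = (-26102*539 - 829) - 261001 = (-14068978 - 829) - 261001 = -14069807 - 261001 = -14330808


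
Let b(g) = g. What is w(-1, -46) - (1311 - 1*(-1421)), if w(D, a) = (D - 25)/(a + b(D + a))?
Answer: -254050/93 ≈ -2731.7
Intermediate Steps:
w(D, a) = (-25 + D)/(D + 2*a) (w(D, a) = (D - 25)/(a + (D + a)) = (-25 + D)/(D + 2*a))
w(-1, -46) - (1311 - 1*(-1421)) = (-25 - 1)/(-1 + 2*(-46)) - (1311 - 1*(-1421)) = -26/(-1 - 92) - (1311 + 1421) = -26/(-93) - 1*2732 = -1/93*(-26) - 2732 = 26/93 - 2732 = -254050/93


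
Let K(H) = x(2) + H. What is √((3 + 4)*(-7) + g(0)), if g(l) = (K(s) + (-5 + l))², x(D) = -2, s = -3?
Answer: √51 ≈ 7.1414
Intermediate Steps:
K(H) = -2 + H
g(l) = (-10 + l)² (g(l) = ((-2 - 3) + (-5 + l))² = (-5 + (-5 + l))² = (-10 + l)²)
√((3 + 4)*(-7) + g(0)) = √((3 + 4)*(-7) + (-10 + 0)²) = √(7*(-7) + (-10)²) = √(-49 + 100) = √51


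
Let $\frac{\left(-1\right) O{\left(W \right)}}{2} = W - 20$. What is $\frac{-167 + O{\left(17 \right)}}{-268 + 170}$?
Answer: $\frac{23}{14} \approx 1.6429$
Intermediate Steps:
$O{\left(W \right)} = 40 - 2 W$ ($O{\left(W \right)} = - 2 \left(W - 20\right) = - 2 \left(-20 + W\right) = 40 - 2 W$)
$\frac{-167 + O{\left(17 \right)}}{-268 + 170} = \frac{-167 + \left(40 - 34\right)}{-268 + 170} = \frac{-167 + \left(40 - 34\right)}{-98} = \left(-167 + 6\right) \left(- \frac{1}{98}\right) = \left(-161\right) \left(- \frac{1}{98}\right) = \frac{23}{14}$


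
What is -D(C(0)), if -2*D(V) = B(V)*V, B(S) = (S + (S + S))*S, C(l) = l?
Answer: 0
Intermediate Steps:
B(S) = 3*S² (B(S) = (S + 2*S)*S = (3*S)*S = 3*S²)
D(V) = -3*V³/2 (D(V) = -3*V²*V/2 = -3*V³/2)
-D(C(0)) = -(-3)*0³/2 = -(-3)*0/2 = -1*0 = 0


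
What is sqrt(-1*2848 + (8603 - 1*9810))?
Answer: I*sqrt(4055) ≈ 63.679*I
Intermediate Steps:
sqrt(-1*2848 + (8603 - 1*9810)) = sqrt(-2848 + (8603 - 9810)) = sqrt(-2848 - 1207) = sqrt(-4055) = I*sqrt(4055)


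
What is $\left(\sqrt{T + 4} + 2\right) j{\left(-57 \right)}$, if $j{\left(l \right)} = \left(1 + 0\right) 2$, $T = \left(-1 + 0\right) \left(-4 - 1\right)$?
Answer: $10$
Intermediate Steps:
$T = 5$ ($T = \left(-1\right) \left(-5\right) = 5$)
$j{\left(l \right)} = 2$ ($j{\left(l \right)} = 1 \cdot 2 = 2$)
$\left(\sqrt{T + 4} + 2\right) j{\left(-57 \right)} = \left(\sqrt{5 + 4} + 2\right) 2 = \left(\sqrt{9} + 2\right) 2 = \left(3 + 2\right) 2 = 5 \cdot 2 = 10$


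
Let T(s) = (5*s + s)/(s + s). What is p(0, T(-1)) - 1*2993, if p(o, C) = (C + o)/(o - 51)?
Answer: -50882/17 ≈ -2993.1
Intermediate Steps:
T(s) = 3 (T(s) = (6*s)/((2*s)) = (6*s)*(1/(2*s)) = 3)
p(o, C) = (C + o)/(-51 + o)
p(0, T(-1)) - 1*2993 = (3 + 0)/(-51 + 0) - 1*2993 = 3/(-51) - 2993 = -1/51*3 - 2993 = -1/17 - 2993 = -50882/17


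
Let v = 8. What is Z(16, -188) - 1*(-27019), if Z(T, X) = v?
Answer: 27027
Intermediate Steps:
Z(T, X) = 8
Z(16, -188) - 1*(-27019) = 8 - 1*(-27019) = 8 + 27019 = 27027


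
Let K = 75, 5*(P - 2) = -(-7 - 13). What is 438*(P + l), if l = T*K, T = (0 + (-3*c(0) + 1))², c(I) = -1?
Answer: 528228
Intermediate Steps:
P = 6 (P = 2 + (-(-7 - 13))/5 = 2 + (-1*(-20))/5 = 2 + (⅕)*20 = 2 + 4 = 6)
T = 16 (T = (0 + (-3*(-1) + 1))² = (0 + (3 + 1))² = (0 + 4)² = 4² = 16)
l = 1200 (l = 16*75 = 1200)
438*(P + l) = 438*(6 + 1200) = 438*1206 = 528228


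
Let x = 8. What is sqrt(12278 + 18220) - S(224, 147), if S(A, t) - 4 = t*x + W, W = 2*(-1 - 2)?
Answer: -1174 + sqrt(30498) ≈ -999.36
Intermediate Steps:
W = -6 (W = 2*(-3) = -6)
S(A, t) = -2 + 8*t (S(A, t) = 4 + (t*8 - 6) = 4 + (8*t - 6) = 4 + (-6 + 8*t) = -2 + 8*t)
sqrt(12278 + 18220) - S(224, 147) = sqrt(12278 + 18220) - (-2 + 8*147) = sqrt(30498) - (-2 + 1176) = sqrt(30498) - 1*1174 = sqrt(30498) - 1174 = -1174 + sqrt(30498)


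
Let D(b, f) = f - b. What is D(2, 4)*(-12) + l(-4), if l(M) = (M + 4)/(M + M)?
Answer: -24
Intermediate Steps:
l(M) = (4 + M)/(2*M) (l(M) = (4 + M)/((2*M)) = (4 + M)*(1/(2*M)) = (4 + M)/(2*M))
D(2, 4)*(-12) + l(-4) = (4 - 1*2)*(-12) + (½)*(4 - 4)/(-4) = (4 - 2)*(-12) + (½)*(-¼)*0 = 2*(-12) + 0 = -24 + 0 = -24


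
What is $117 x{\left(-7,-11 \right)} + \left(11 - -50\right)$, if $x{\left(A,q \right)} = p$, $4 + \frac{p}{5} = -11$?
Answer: $-8714$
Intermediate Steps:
$p = -75$ ($p = -20 + 5 \left(-11\right) = -20 - 55 = -75$)
$x{\left(A,q \right)} = -75$
$117 x{\left(-7,-11 \right)} + \left(11 - -50\right) = 117 \left(-75\right) + \left(11 - -50\right) = -8775 + \left(11 + 50\right) = -8775 + 61 = -8714$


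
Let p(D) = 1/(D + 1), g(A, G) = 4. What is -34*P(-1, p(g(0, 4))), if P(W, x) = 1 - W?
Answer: -68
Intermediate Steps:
p(D) = 1/(1 + D)
-34*P(-1, p(g(0, 4))) = -34*(1 - 1*(-1)) = -34*(1 + 1) = -34*2 = -68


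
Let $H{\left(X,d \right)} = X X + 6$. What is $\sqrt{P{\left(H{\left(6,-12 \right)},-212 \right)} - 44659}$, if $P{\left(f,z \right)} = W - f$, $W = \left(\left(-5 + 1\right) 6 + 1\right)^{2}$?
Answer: $6 i \sqrt{1227} \approx 210.17 i$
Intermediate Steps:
$H{\left(X,d \right)} = 6 + X^{2}$ ($H{\left(X,d \right)} = X^{2} + 6 = 6 + X^{2}$)
$W = 529$ ($W = \left(\left(-4\right) 6 + 1\right)^{2} = \left(-24 + 1\right)^{2} = \left(-23\right)^{2} = 529$)
$P{\left(f,z \right)} = 529 - f$
$\sqrt{P{\left(H{\left(6,-12 \right)},-212 \right)} - 44659} = \sqrt{\left(529 - \left(6 + 6^{2}\right)\right) - 44659} = \sqrt{\left(529 - \left(6 + 36\right)\right) - 44659} = \sqrt{\left(529 - 42\right) - 44659} = \sqrt{487 - 44659} = \sqrt{-44172} = 6 i \sqrt{1227}$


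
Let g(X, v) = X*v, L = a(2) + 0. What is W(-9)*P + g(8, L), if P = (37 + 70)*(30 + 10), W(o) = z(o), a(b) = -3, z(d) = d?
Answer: -38544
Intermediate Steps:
W(o) = o
L = -3 (L = -3 + 0 = -3)
P = 4280 (P = 107*40 = 4280)
W(-9)*P + g(8, L) = -9*4280 + 8*(-3) = -38520 - 24 = -38544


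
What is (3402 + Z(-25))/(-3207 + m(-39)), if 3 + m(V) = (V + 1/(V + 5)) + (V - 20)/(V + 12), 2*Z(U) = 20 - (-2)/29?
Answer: -90835182/86437487 ≈ -1.0509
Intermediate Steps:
Z(U) = 291/29 (Z(U) = (20 - (-2)/29)/2 = (20 - 1*(-2/29))/2 = (20 + 2/29)/2 = (½)*(582/29) = 291/29)
m(V) = -3 + V + 1/(5 + V) + (-20 + V)/(12 + V) (m(V) = -3 + ((V + 1/(V + 5)) + (V - 20)/(V + 12)) = -3 + ((V + 1/(5 + V)) + (-20 + V)/(12 + V)) = -3 + (V + 1/(5 + V) + (-20 + V)/(12 + V)) = -3 + V + 1/(5 + V) + (-20 + V)/(12 + V))
(3402 + Z(-25))/(-3207 + m(-39)) = (3402 + 291/29)/(-3207 + (-268 + (-39)³ - 5*(-39) + 15*(-39)²)/(60 + (-39)² + 17*(-39))) = 98949/(29*(-3207 + (-268 - 59319 + 195 + 15*1521)/(60 + 1521 - 663))) = 98949/(29*(-3207 + (-268 - 59319 + 195 + 22815)/918)) = 98949/(29*(-3207 + (1/918)*(-36577))) = 98949/(29*(-3207 - 36577/918)) = 98949/(29*(-2980603/918)) = (98949/29)*(-918/2980603) = -90835182/86437487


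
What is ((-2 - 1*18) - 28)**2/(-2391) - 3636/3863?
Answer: -5864676/3078811 ≈ -1.9049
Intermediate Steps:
((-2 - 1*18) - 28)**2/(-2391) - 3636/3863 = ((-2 - 18) - 28)**2*(-1/2391) - 3636*1/3863 = (-20 - 28)**2*(-1/2391) - 3636/3863 = (-48)**2*(-1/2391) - 3636/3863 = 2304*(-1/2391) - 3636/3863 = -768/797 - 3636/3863 = -5864676/3078811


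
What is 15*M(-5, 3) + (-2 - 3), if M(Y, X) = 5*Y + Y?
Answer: -455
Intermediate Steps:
M(Y, X) = 6*Y
15*M(-5, 3) + (-2 - 3) = 15*(6*(-5)) + (-2 - 3) = 15*(-30) - 5 = -450 - 5 = -455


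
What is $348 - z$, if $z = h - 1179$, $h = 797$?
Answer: $730$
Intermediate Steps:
$z = -382$ ($z = 797 - 1179 = -382$)
$348 - z = 348 - -382 = 348 + 382 = 730$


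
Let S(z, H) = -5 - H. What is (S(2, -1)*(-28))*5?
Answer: 560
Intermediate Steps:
(S(2, -1)*(-28))*5 = ((-5 - 1*(-1))*(-28))*5 = ((-5 + 1)*(-28))*5 = -4*(-28)*5 = 112*5 = 560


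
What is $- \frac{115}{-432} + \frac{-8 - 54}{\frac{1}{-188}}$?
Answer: $\frac{5035507}{432} \approx 11656.0$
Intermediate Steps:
$- \frac{115}{-432} + \frac{-8 - 54}{\frac{1}{-188}} = \left(-115\right) \left(- \frac{1}{432}\right) + \frac{-8 - 54}{- \frac{1}{188}} = \frac{115}{432} - -11656 = \frac{115}{432} + 11656 = \frac{5035507}{432}$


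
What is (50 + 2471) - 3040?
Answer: -519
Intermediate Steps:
(50 + 2471) - 3040 = 2521 - 3040 = -519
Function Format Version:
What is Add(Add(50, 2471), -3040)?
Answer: -519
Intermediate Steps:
Add(Add(50, 2471), -3040) = Add(2521, -3040) = -519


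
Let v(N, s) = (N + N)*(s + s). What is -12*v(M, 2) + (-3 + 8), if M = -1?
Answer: 101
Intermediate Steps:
v(N, s) = 4*N*s (v(N, s) = (2*N)*(2*s) = 4*N*s)
-12*v(M, 2) + (-3 + 8) = -48*(-1)*2 + (-3 + 8) = -12*(-8) + 5 = 96 + 5 = 101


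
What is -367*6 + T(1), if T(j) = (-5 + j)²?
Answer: -2186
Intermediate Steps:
-367*6 + T(1) = -367*6 + (-5 + 1)² = -2202 + (-4)² = -2202 + 16 = -2186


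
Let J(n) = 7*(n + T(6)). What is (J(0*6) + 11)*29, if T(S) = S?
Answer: 1537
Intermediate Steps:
J(n) = 42 + 7*n (J(n) = 7*(n + 6) = 7*(6 + n) = 42 + 7*n)
(J(0*6) + 11)*29 = ((42 + 7*(0*6)) + 11)*29 = ((42 + 7*0) + 11)*29 = ((42 + 0) + 11)*29 = (42 + 11)*29 = 53*29 = 1537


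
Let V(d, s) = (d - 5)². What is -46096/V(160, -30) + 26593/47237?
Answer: -1538539927/1134868925 ≈ -1.3557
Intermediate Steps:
V(d, s) = (-5 + d)²
-46096/V(160, -30) + 26593/47237 = -46096/(-5 + 160)² + 26593/47237 = -46096/(155²) + 26593*(1/47237) = -46096/24025 + 26593/47237 = -1538539927/1134868925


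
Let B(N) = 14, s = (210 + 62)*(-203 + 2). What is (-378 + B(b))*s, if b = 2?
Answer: 19900608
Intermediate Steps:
s = -54672 (s = 272*(-201) = -54672)
(-378 + B(b))*s = (-378 + 14)*(-54672) = -364*(-54672) = 19900608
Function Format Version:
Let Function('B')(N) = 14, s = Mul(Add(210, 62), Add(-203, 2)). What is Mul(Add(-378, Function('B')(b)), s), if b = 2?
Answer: 19900608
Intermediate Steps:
s = -54672 (s = Mul(272, -201) = -54672)
Mul(Add(-378, Function('B')(b)), s) = Mul(Add(-378, 14), -54672) = Mul(-364, -54672) = 19900608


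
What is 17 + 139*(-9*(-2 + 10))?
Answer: -9991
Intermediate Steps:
17 + 139*(-9*(-2 + 10)) = 17 + 139*(-9*8) = 17 + 139*(-72) = 17 - 10008 = -9991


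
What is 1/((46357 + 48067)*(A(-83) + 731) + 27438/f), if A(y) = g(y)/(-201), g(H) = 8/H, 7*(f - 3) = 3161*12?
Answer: 23450737/1618663537951530 ≈ 1.4488e-8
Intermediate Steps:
f = 37953/7 (f = 3 + (3161*12)/7 = 3 + (1/7)*37932 = 3 + 37932/7 = 37953/7 ≈ 5421.9)
A(y) = -8/(201*y) (A(y) = (8/y)/(-201) = (8/y)*(-1/201) = -8/(201*y))
1/((46357 + 48067)*(A(-83) + 731) + 27438/f) = 1/((46357 + 48067)*(-8/201/(-83) + 731) + 27438/(37953/7)) = 1/(94424*(-8/201*(-1/83) + 731) + 27438*(7/37953)) = 1/(94424*(8/16683 + 731) + 64022/12651) = 1/(94424*(12195281/16683) + 64022/12651) = 1/(1151527213144/16683 + 64022/12651) = 1/(1618663537951530/23450737) = 23450737/1618663537951530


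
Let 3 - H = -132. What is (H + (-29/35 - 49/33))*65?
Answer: 1992289/231 ≈ 8624.6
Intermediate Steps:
H = 135 (H = 3 - 1*(-132) = 3 + 132 = 135)
(H + (-29/35 - 49/33))*65 = (135 + (-29/35 - 49/33))*65 = (135 - 2672/1155)*65 = (153253/1155)*65 = 1992289/231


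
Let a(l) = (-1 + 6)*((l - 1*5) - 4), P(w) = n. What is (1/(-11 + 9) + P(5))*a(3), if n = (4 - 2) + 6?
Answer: -225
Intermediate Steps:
n = 8 (n = 2 + 6 = 8)
P(w) = 8
a(l) = -45 + 5*l (a(l) = 5*((l - 5) - 4) = 5*((-5 + l) - 4) = 5*(-9 + l) = -45 + 5*l)
(1/(-11 + 9) + P(5))*a(3) = (1/(-11 + 9) + 8)*(-45 + 5*3) = (1/(-2) + 8)*(-45 + 15) = (-½ + 8)*(-30) = (15/2)*(-30) = -225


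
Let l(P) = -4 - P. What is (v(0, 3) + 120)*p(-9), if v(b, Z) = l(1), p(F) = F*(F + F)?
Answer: 18630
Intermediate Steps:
p(F) = 2*F² (p(F) = F*(2*F) = 2*F²)
v(b, Z) = -5 (v(b, Z) = -4 - 1*1 = -4 - 1 = -5)
(v(0, 3) + 120)*p(-9) = (-5 + 120)*(2*(-9)²) = 115*(2*81) = 115*162 = 18630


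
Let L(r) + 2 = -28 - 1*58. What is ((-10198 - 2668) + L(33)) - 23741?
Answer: -36695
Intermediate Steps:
L(r) = -88 (L(r) = -2 + (-28 - 1*58) = -2 + (-28 - 58) = -2 - 86 = -88)
((-10198 - 2668) + L(33)) - 23741 = ((-10198 - 2668) - 88) - 23741 = (-12866 - 88) - 23741 = -12954 - 23741 = -36695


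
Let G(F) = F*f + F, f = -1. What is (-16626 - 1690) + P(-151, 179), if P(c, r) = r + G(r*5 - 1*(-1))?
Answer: -18137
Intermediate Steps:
G(F) = 0 (G(F) = F*(-1) + F = -F + F = 0)
P(c, r) = r (P(c, r) = r + 0 = r)
(-16626 - 1690) + P(-151, 179) = (-16626 - 1690) + 179 = -18316 + 179 = -18137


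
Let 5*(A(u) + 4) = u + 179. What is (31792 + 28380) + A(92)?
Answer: 301111/5 ≈ 60222.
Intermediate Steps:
A(u) = 159/5 + u/5 (A(u) = -4 + (u + 179)/5 = -4 + (179 + u)/5 = -4 + (179/5 + u/5) = 159/5 + u/5)
(31792 + 28380) + A(92) = (31792 + 28380) + (159/5 + (1/5)*92) = 60172 + (159/5 + 92/5) = 60172 + 251/5 = 301111/5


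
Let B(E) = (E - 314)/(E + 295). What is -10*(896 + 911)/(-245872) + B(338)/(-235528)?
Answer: 56125757849/763684701736 ≈ 0.073493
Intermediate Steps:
B(E) = (-314 + E)/(295 + E)
-10*(896 + 911)/(-245872) + B(338)/(-235528) = -10*(896 + 911)/(-245872) + ((-314 + 338)/(295 + 338))/(-235528) = -10*1807*(-1/245872) + (24/633)*(-1/235528) = -18070*(-1/245872) + ((1/633)*24)*(-1/235528) = 9035/122936 + (8/211)*(-1/235528) = 9035/122936 - 1/6212051 = 56125757849/763684701736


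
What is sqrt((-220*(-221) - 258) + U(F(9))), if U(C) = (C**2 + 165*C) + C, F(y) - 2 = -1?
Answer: sqrt(48529) ≈ 220.29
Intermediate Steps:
F(y) = 1 (F(y) = 2 - 1 = 1)
U(C) = C**2 + 166*C
sqrt((-220*(-221) - 258) + U(F(9))) = sqrt((-220*(-221) - 258) + 1*(166 + 1)) = sqrt((48620 - 258) + 1*167) = sqrt(48362 + 167) = sqrt(48529)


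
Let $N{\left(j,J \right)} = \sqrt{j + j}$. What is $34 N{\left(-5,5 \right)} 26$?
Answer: $884 i \sqrt{10} \approx 2795.5 i$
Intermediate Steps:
$N{\left(j,J \right)} = \sqrt{2} \sqrt{j}$ ($N{\left(j,J \right)} = \sqrt{2 j} = \sqrt{2} \sqrt{j}$)
$34 N{\left(-5,5 \right)} 26 = 34 \sqrt{2} \sqrt{-5} \cdot 26 = 34 \sqrt{2} i \sqrt{5} \cdot 26 = 34 i \sqrt{10} \cdot 26 = 884 i \sqrt{10}$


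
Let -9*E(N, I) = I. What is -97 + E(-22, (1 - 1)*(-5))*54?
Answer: -97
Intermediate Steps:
E(N, I) = -I/9
-97 + E(-22, (1 - 1)*(-5))*54 = -97 - (1 - 1)*(-5)/9*54 = -97 - 0*(-5)*54 = -97 - 1/9*0*54 = -97 + 0*54 = -97 + 0 = -97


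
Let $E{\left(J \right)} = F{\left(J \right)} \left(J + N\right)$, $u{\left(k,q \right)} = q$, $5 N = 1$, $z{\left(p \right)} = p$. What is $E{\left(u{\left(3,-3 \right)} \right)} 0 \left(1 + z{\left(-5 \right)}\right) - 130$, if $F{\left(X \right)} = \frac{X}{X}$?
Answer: $-130$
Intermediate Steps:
$N = \frac{1}{5}$ ($N = \frac{1}{5} \cdot 1 = \frac{1}{5} \approx 0.2$)
$F{\left(X \right)} = 1$
$E{\left(J \right)} = \frac{1}{5} + J$ ($E{\left(J \right)} = 1 \left(J + \frac{1}{5}\right) = 1 \left(\frac{1}{5} + J\right) = \frac{1}{5} + J$)
$E{\left(u{\left(3,-3 \right)} \right)} 0 \left(1 + z{\left(-5 \right)}\right) - 130 = \left(\frac{1}{5} - 3\right) 0 \left(1 - 5\right) - 130 = - \frac{14 \cdot 0 \left(-4\right)}{5} - 130 = \left(- \frac{14}{5}\right) 0 - 130 = 0 - 130 = -130$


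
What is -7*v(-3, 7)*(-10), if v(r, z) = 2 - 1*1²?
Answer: 70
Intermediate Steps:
v(r, z) = 1 (v(r, z) = 2 - 1*1 = 2 - 1 = 1)
-7*v(-3, 7)*(-10) = -7*1*(-10) = -7*(-10) = 70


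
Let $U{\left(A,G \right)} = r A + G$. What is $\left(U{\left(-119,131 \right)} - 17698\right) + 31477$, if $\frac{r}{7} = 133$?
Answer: $-96879$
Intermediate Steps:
$r = 931$ ($r = 7 \cdot 133 = 931$)
$U{\left(A,G \right)} = G + 931 A$ ($U{\left(A,G \right)} = 931 A + G = G + 931 A$)
$\left(U{\left(-119,131 \right)} - 17698\right) + 31477 = \left(\left(131 + 931 \left(-119\right)\right) - 17698\right) + 31477 = \left(\left(131 - 110789\right) - 17698\right) + 31477 = \left(-110658 - 17698\right) + 31477 = -128356 + 31477 = -96879$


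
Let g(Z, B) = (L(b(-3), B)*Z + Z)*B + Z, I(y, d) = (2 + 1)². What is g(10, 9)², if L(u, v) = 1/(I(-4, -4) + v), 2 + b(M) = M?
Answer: 11025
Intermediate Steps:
I(y, d) = 9 (I(y, d) = 3² = 9)
b(M) = -2 + M
L(u, v) = 1/(9 + v)
g(Z, B) = Z + B*(Z + Z/(9 + B)) (g(Z, B) = (Z/(9 + B) + Z)*B + Z = (Z + Z/(9 + B))*B + Z = B*(Z + Z/(9 + B)) + Z = Z + B*(Z + Z/(9 + B)))
g(10, 9)² = (10*(9 + (1 + 9)*(9 + 9))/(9 + 9))² = (10*(9 + 10*18)/18)² = (10*(1/18)*(9 + 180))² = (10*(1/18)*189)² = 105² = 11025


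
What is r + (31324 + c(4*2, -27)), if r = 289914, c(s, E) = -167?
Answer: 321071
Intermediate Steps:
r + (31324 + c(4*2, -27)) = 289914 + (31324 - 167) = 289914 + 31157 = 321071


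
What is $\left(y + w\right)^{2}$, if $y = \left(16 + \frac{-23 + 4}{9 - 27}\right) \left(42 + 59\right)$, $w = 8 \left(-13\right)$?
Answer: $\frac{848848225}{324} \approx 2.6199 \cdot 10^{6}$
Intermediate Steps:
$w = -104$
$y = \frac{31007}{18}$ ($y = \left(16 - \frac{19}{-18}\right) 101 = \left(16 - - \frac{19}{18}\right) 101 = \left(16 + \frac{19}{18}\right) 101 = \frac{307}{18} \cdot 101 = \frac{31007}{18} \approx 1722.6$)
$\left(y + w\right)^{2} = \left(\frac{31007}{18} - 104\right)^{2} = \left(\frac{29135}{18}\right)^{2} = \frac{848848225}{324}$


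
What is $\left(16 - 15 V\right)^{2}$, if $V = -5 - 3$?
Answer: $18496$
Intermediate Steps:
$V = -8$
$\left(16 - 15 V\right)^{2} = \left(16 - -120\right)^{2} = \left(16 + 120\right)^{2} = 136^{2} = 18496$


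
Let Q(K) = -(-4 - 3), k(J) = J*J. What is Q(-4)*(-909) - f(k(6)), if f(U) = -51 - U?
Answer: -6276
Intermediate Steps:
k(J) = J**2
Q(K) = 7 (Q(K) = -1*(-7) = 7)
Q(-4)*(-909) - f(k(6)) = 7*(-909) - (-51 - 1*6**2) = -6363 - (-51 - 1*36) = -6363 - (-51 - 36) = -6363 - 1*(-87) = -6363 + 87 = -6276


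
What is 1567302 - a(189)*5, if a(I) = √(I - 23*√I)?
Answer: 1567302 - 5*√(189 - 69*√21) ≈ 1.5673e+6 - 56.391*I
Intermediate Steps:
1567302 - a(189)*5 = 1567302 - √(189 - 69*√21)*5 = 1567302 - 5*√(189 - 69*√21)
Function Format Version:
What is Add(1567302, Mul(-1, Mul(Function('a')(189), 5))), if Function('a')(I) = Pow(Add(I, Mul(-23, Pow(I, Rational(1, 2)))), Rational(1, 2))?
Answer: Add(1567302, Mul(-5, Pow(Add(189, Mul(-69, Pow(21, Rational(1, 2)))), Rational(1, 2)))) ≈ Add(1.5673e+6, Mul(-56.391, I))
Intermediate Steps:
Add(1567302, Mul(-1, Mul(Function('a')(189), 5))) = Add(1567302, Mul(-1, Mul(Pow(Add(189, Mul(-23, Pow(189, Rational(1, 2)))), Rational(1, 2)), 5))) = Add(1567302, Mul(-1, Mul(Pow(Add(189, Mul(-23, Mul(3, Pow(21, Rational(1, 2))))), Rational(1, 2)), 5))) = Add(1567302, Mul(-1, Mul(Pow(Add(189, Mul(-69, Pow(21, Rational(1, 2)))), Rational(1, 2)), 5))) = Add(1567302, Mul(-1, Mul(5, Pow(Add(189, Mul(-69, Pow(21, Rational(1, 2)))), Rational(1, 2))))) = Add(1567302, Mul(-5, Pow(Add(189, Mul(-69, Pow(21, Rational(1, 2)))), Rational(1, 2))))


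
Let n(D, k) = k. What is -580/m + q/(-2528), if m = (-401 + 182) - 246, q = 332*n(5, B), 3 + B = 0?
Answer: 96469/58776 ≈ 1.6413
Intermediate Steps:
B = -3 (B = -3 + 0 = -3)
q = -996 (q = 332*(-3) = -996)
m = -465 (m = -219 - 246 = -465)
-580/m + q/(-2528) = -580/(-465) - 996/(-2528) = -580*(-1/465) - 996*(-1/2528) = 116/93 + 249/632 = 96469/58776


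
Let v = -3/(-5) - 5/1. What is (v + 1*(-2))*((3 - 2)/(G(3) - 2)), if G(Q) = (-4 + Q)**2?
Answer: 32/5 ≈ 6.4000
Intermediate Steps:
v = -22/5 (v = -3*(-1/5) - 5*1 = 3/5 - 5 = -22/5 ≈ -4.4000)
(v + 1*(-2))*((3 - 2)/(G(3) - 2)) = (-22/5 + 1*(-2))*((3 - 2)/((-4 + 3)**2 - 2)) = (-22/5 - 2)*(1/((-1)**2 - 2)) = -32/(5*(1 - 2)) = -32/(5*(-1)) = -32*(-1)/5 = -32/5*(-1) = 32/5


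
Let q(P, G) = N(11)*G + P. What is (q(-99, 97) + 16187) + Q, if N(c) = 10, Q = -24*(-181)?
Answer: 21402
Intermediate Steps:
Q = 4344
q(P, G) = P + 10*G (q(P, G) = 10*G + P = P + 10*G)
(q(-99, 97) + 16187) + Q = ((-99 + 10*97) + 16187) + 4344 = ((-99 + 970) + 16187) + 4344 = (871 + 16187) + 4344 = 17058 + 4344 = 21402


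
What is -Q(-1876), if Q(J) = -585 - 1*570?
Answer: 1155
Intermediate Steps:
Q(J) = -1155 (Q(J) = -585 - 570 = -1155)
-Q(-1876) = -1*(-1155) = 1155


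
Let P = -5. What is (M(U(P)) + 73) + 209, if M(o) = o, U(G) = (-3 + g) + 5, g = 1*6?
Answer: 290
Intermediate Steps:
g = 6
U(G) = 8 (U(G) = (-3 + 6) + 5 = 3 + 5 = 8)
(M(U(P)) + 73) + 209 = (8 + 73) + 209 = 81 + 209 = 290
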